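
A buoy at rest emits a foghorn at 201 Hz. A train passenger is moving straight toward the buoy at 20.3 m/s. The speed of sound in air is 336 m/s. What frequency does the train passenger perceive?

Moving observer, stationary source: f' = f · (v + v_o)/v.
f' = 201 × (336 + 20.3)/336 = 201 × 356.3/336 ≈ 213 Hz.

213 Hz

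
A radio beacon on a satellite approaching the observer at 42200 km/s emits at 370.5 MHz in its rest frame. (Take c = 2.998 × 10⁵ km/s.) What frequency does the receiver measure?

426.9 MHz

β = v/c = 42200/299800 = 0.1408.
Relativistic Doppler for frequency: f' = f₀ · √((1 + β)/(1 − β)).
f' = 370.5 × √(1.1408/0.8592) = 370.5 × 1.15223 ≈ 426.9 MHz.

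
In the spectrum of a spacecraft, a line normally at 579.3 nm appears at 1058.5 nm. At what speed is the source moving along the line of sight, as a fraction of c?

0.539c

λ'/λ₀ = 1.8272 > 1 (redshift), so the source is receding.
λ'/λ₀ = √((1 + β)/(1 − β)) for a receding source ⇒ β = (r² − 1)/(r² + 1) with r = λ'/λ₀.
β = (3.3387 − 1)/(3.3387 + 1) ≈ 0.539.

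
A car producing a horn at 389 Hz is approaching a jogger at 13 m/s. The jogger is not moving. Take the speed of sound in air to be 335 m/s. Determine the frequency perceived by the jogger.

405 Hz

Only the source moves, toward the listener, so f' = f · v/(v − v_s).
f' = 389 × 335/(335 − 13) = 389 × 335/322 ≈ 405 Hz.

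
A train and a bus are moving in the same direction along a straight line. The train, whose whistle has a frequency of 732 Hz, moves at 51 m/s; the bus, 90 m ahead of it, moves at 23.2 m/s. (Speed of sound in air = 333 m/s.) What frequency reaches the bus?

804 Hz

The bus is ahead, so the train is moving toward it while the bus is moving away from the train.
General Doppler shift: f' = f · (v − v_o)/(v − v_s).
f' = 732 × (333 − 23.2)/(333 − 51) = 732 × 309.8/282 ≈ 804 Hz.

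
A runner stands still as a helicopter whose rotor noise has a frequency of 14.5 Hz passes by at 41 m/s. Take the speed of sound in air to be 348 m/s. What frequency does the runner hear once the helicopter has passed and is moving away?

13.0 Hz

Receding: f₂ = f · v/(v + v_s) = 14.5 × 348/389 ≈ 13.0 Hz.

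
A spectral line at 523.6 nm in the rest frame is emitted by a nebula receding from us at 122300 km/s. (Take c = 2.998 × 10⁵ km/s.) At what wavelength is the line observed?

β = v/c = 122300/299800 = 0.4079.
Relativistic Doppler for wavelength: λ' = λ₀ · √((1 + β)/(1 − β)).
λ' = 523.6 × √(1.4079/0.5921) = 523.6 × 1.54209 ≈ 807.4 nm.

807.4 nm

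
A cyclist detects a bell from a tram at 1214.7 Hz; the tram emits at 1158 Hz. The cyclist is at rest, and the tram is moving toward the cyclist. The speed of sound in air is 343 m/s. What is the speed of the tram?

16.0 m/s

f' = f · v/(v − v_s) ⇒ v_s = v · |1 − f/f'|.
v_s = 343 × |1 − 1158/1214.7| = 343 × 0.04668 ≈ 16.0 m/s.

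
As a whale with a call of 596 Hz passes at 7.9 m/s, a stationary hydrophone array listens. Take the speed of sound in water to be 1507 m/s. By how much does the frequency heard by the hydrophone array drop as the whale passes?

Approaching: f₁ = f · v/(v − v_s) = 596 × 1507/1499.1 ≈ 599.14 Hz.
Receding: f₂ = f · v/(v + v_s) = 596 × 1507/1514.9 ≈ 592.89 Hz.
Drop: f₁ − f₂ = 2f·v·v_s/(v² − v_s²) = 2 × 596 × 1507 × 7.9/(1507² − 7.9²) ≈ 6.25 Hz.

6.25 Hz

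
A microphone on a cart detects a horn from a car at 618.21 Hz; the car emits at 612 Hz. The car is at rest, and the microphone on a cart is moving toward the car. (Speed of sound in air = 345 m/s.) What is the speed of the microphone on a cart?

f' = f · (v + v_o)/v ⇒ v_o = v · |f'/f − 1|.
v_o = 345 × |618.21/612 − 1| = 345 × 0.01015 ≈ 3.5 m/s.

3.5 m/s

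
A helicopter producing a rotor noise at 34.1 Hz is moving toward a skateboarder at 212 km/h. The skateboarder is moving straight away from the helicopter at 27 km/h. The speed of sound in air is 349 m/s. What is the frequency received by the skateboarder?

212 km/h = 58.89 m/s; 27 km/h = 7.5 m/s.
General Doppler shift: f' = f · (v − v_o)/(v − v_s).
f' = 34.1 × (349 − 7.5)/(349 − 58.89) = 34.1 × 341.5/290.11 ≈ 40.1 Hz.

40.1 Hz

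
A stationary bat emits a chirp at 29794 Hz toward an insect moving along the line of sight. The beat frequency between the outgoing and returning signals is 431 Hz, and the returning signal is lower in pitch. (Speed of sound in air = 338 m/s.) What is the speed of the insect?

2.46 m/s

Double Doppler shift off a moving reflector: f₂ = f₀ · (v + u)/(v − u) (u > 0 toward emitter).
Returning signal is lower, so f₂ = f₀ − Δf = 29794 − 431 = 29363 Hz.
Rearranging, u = v · (f₂ − f₀)/(f₂ + f₀) = 338 × -431/59157 ≈ -2.46 m/s.
So the insect is moving at 2.46 m/s away from the emitter.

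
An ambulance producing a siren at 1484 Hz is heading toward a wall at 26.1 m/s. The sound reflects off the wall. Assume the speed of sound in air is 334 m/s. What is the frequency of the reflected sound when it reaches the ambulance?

The wall receives the sound from a moving source: f₁ = f₀ · v/(v − v_e) = 1484 × 334/307.9 ≈ 1610 Hz.
On the return leg the ambulance is a moving observer: f₂ = f₁ · (v + v_e)/v = 1610 × 360.1/334 ≈ 1736 Hz.
Equivalently f₂ = f₀ · (v + v_e)/(v − v_e).

1736 Hz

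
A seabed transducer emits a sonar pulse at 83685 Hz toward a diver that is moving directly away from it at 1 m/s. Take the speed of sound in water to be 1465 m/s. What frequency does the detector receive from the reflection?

83571 Hz

At the diver (a moving observer), f₁ = f₀ · (v − u)/v = 83685 × 1464/1465 ≈ 83628 Hz.
On reflection it acts as a source moving away from the stationary detector: f₂ = f₁ · v/(v + u) = 83628 × 1465/1466 ≈ 83571 Hz.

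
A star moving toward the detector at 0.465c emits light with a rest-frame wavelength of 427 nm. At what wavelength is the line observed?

Relativistic Doppler for wavelength: λ' = λ₀ · √((1 − β)/(1 + β)).
λ' = 427 × √(0.5350/1.4650) = 427 × 0.60431 ≈ 258.0 nm.

258.0 nm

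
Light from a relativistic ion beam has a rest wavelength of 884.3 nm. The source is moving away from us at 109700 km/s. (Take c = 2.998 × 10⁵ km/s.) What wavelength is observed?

β = v/c = 109700/299800 = 0.3659.
Relativistic Doppler for wavelength: λ' = λ₀ · √((1 + β)/(1 − β)).
λ' = 884.3 × √(1.3659/0.6341) = 884.3 × 1.46770 ≈ 1297.9 nm.

1297.9 nm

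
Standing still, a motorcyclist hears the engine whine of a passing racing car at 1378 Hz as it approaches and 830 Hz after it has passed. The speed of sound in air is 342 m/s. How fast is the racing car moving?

85 m/s

f₁/f₂ = (v + v_s)/(v − v_s), so v_s = v · (f₁ − f₂)/(f₁ + f₂).
v_s = 342 × (1378 − 830)/(1378 + 830) = 342 × 548/2208 ≈ 85 m/s.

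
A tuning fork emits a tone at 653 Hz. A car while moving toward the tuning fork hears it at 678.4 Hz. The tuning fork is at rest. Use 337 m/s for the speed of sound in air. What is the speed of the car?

f' = f · (v + v_o)/v ⇒ v_o = v · |f'/f − 1|.
v_o = 337 × |678.4/653 − 1| = 337 × 0.0389 ≈ 13.1 m/s.

13.1 m/s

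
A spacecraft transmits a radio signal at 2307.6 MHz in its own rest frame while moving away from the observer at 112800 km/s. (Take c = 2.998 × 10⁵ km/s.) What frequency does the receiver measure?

1553.5 MHz

β = v/c = 112800/299800 = 0.3763.
Relativistic Doppler for frequency: f' = f₀ · √((1 − β)/(1 + β)).
f' = 2307.6 × √(0.6237/1.3763) = 2307.6 × 0.67322 ≈ 1553.5 MHz.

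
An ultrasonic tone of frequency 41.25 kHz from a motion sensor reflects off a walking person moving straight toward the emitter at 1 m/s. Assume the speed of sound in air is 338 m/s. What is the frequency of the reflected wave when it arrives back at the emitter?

41.5 kHz

The walking person first receives the wave as a moving observer: f₁ = f₀ · (v + u)/v = 41.25 × (338 + 1)/338 ≈ 41.4 kHz.
On reflection it acts as a source moving toward the stationary detector: f₂ = f₁ · v/(v − u) = 41.4 × 338/337 ≈ 41.5 kHz.
Equivalently f₂ = f₀ · (v + u)/(v − u).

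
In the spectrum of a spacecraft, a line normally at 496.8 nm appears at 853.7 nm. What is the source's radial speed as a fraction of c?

λ'/λ₀ = 1.7184 > 1 (redshift), so the source is receding.
λ'/λ₀ = √((1 + β)/(1 − β)) for a receding source ⇒ β = (r² − 1)/(r² + 1) with r = λ'/λ₀.
β = (2.9529 − 1)/(2.9529 + 1) ≈ 0.494.

0.494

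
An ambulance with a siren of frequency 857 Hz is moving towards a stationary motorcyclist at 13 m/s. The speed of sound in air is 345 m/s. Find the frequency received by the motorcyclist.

891 Hz

With the source moving toward a stationary observer, f' = f · v/(v − v_s).
f' = 857 × 345/(345 − 13) = 857 × 345/332 ≈ 891 Hz.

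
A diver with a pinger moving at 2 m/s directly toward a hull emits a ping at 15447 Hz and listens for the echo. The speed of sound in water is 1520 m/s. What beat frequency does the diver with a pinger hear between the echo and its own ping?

The hull receives the sound from a moving source: f₁ = f₀ · v/(v − v_e) = 15447 × 1520/1518 ≈ 15467.4 Hz.
On the return leg the diver with a pinger is a moving observer: f₂ = f₁ · (v + v_e)/v = 15467.4 × 1522/1520 ≈ 15487.7 Hz.
Beat against the emitted tone: |f₂ − f₀| = 2v_e·f₀/(v − v_e) = 2 × 2 × 15447/1518 ≈ 40.7 Hz.

40.7 Hz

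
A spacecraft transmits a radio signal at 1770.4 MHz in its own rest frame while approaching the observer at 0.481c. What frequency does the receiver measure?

2990.6 MHz

Relativistic Doppler for frequency: f' = f₀ · √((1 + β)/(1 − β)).
f' = 1770.4 × √(1.4810/0.5190) = 1770.4 × 1.68925 ≈ 2990.6 MHz.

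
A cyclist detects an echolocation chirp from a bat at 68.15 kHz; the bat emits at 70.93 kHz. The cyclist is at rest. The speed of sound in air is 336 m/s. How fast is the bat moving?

f' < f, so the bat is receding.
f' = f · v/(v + v_s) ⇒ v_s = v · |1 − f/f'|.
v_s = 336 × |1 − 70.93/68.15| = 336 × 0.04079 ≈ 13.7 m/s.

13.7 m/s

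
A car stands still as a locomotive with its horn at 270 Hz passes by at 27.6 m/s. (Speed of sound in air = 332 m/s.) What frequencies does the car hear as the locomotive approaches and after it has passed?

294 Hz approaching; 249 Hz receding

Approaching: f₁ = f · v/(v − v_s) = 270 × 332/304.4 ≈ 294 Hz.
Receding: f₂ = f · v/(v + v_s) = 270 × 332/359.6 ≈ 249 Hz.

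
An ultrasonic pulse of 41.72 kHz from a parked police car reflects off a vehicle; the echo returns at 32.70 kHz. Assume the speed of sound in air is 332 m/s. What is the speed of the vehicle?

40 m/s

Double Doppler shift off a moving reflector: f₂ = f₀ · (v + u)/(v − u) (u > 0 toward emitter).
Rearranging, u = v · (f₂ − f₀)/(f₂ + f₀) = 332 × -9.02/74.42 ≈ -40 m/s.
So the vehicle is moving at 40 m/s away from the emitter.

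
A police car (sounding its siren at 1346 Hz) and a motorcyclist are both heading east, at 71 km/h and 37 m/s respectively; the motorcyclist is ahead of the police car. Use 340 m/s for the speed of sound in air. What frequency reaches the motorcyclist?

1273 Hz

71 km/h = 19.72 m/s.
The motorcyclist is ahead, so the police car is moving toward it while the motorcyclist is moving away from the police car.
With source approaching and observer receding, f' = f · (v − v_o)/(v − v_s).
f' = 1346 × (340 − 37)/(340 − 19.72) = 1346 × 303/320.28 ≈ 1273 Hz.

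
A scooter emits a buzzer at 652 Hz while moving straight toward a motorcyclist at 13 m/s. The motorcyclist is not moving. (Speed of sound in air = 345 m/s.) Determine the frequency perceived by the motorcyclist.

678 Hz

Only the source moves, toward the listener, so f' = f · v/(v − v_s).
f' = 652 × 345/(345 − 13) = 652 × 345/332 ≈ 678 Hz.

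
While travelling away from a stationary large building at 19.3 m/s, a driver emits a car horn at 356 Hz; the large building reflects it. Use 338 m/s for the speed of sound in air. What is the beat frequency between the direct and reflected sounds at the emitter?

38.5 Hz

The large building receives the sound from a moving source: f₁ = f₀ · v/(v + v_e) = 356 × 338/357.3 ≈ 336.8 Hz.
On the return leg the driver is a moving observer: f₂ = f₁ · (v − v_e)/v = 336.8 × 318.7/338 ≈ 317.5 Hz.
Beat against the emitted tone: |f₂ − f₀| = 2v_e·f₀/(v + v_e) = 2 × 19.3 × 356/357.3 ≈ 38.5 Hz.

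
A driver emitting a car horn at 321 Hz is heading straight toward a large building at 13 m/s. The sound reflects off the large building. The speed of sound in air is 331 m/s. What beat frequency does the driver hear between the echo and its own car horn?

The large building receives the sound from a moving source: f₁ = f₀ · v/(v − v_e) = 321 × 331/318 ≈ 334.1 Hz.
On the return leg the driver is a moving observer: f₂ = f₁ · (v + v_e)/v = 334.1 × 344/331 ≈ 347.2 Hz.
Equivalently f₂ = f₀ · (v + v_e)/(v − v_e).
Beat against the emitted tone: |f₂ − f₀| = 2v_e·f₀/(v − v_e) = 2 × 13 × 321/318 ≈ 26.2 Hz.

26.2 Hz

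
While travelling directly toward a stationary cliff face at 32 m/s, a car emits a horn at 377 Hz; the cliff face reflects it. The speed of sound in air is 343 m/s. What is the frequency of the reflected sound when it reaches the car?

The cliff face receives the sound from a moving source: f₁ = f₀ · v/(v − v_e) = 377 × 343/311 ≈ 416 Hz.
On the return leg the car is a moving observer: f₂ = f₁ · (v + v_e)/v = 416 × 375/343 ≈ 455 Hz.
Equivalently f₂ = f₀ · (v + v_e)/(v − v_e).

455 Hz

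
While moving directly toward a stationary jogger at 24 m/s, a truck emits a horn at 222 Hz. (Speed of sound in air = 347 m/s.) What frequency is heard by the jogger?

238 Hz

With the source moving toward a stationary observer, f' = f · v/(v − v_s).
f' = 222 × 347/(347 − 24) = 222 × 347/323 ≈ 238 Hz.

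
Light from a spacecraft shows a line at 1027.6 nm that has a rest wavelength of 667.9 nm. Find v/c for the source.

λ'/λ₀ = 1.5386 > 1 (redshift), so the source is receding.
λ'/λ₀ = √((1 + β)/(1 − β)) for a receding source ⇒ β = (r² − 1)/(r² + 1) with r = λ'/λ₀.
β = (2.3671 − 1)/(2.3671 + 1) ≈ 0.406.

0.406c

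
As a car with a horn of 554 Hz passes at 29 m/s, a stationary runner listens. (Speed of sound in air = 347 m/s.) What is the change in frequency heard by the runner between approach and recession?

93.3 Hz

Approaching: f₁ = f · v/(v − v_s) = 554 × 347/318 ≈ 604.5 Hz.
Receding: f₂ = f · v/(v + v_s) = 554 × 347/376 ≈ 511.3 Hz.
Drop: f₁ − f₂ = 2f·v·v_s/(v² − v_s²) = 2 × 554 × 347 × 29/(347² − 29²) ≈ 93.3 Hz.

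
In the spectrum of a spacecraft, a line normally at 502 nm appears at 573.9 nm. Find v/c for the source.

0.133

λ'/λ₀ = 1.1432 > 1 (redshift), so the source is receding.
λ'/λ₀ = √((1 + β)/(1 − β)) for a receding source ⇒ β = (r² − 1)/(r² + 1) with r = λ'/λ₀.
β = (1.3070 − 1)/(1.3070 + 1) ≈ 0.133.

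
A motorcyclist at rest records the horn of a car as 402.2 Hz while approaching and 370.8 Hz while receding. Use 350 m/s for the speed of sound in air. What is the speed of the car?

14.2 m/s

f₁/f₂ = (v + v_s)/(v − v_s), so v_s = v · (f₁ − f₂)/(f₁ + f₂).
v_s = 350 × (402.2 − 370.8)/(402.2 + 370.8) = 350 × 31.4/773.0 ≈ 14.2 m/s.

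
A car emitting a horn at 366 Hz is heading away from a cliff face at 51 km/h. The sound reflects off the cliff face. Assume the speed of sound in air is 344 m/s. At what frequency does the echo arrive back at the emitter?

51 km/h = 14.17 m/s.
The cliff face receives the sound from a moving source: f₁ = f₀ · v/(v + v_e) = 366 × 344/358.17 ≈ 352 Hz.
On the return leg the car is a moving observer: f₂ = f₁ · (v − v_e)/v = 352 × 329.83/344 ≈ 337 Hz.

337 Hz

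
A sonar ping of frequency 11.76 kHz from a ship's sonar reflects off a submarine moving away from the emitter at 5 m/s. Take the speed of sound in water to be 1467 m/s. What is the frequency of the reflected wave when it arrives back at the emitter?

11.68 kHz

At the submarine (a moving observer), f₁ = f₀ · (v − u)/v = 11.76 × 1462/1467 ≈ 11.72 kHz.
On reflection it acts as a source moving away from the stationary detector: f₂ = f₁ · v/(v + u) = 11.72 × 1467/1472 ≈ 11.68 kHz.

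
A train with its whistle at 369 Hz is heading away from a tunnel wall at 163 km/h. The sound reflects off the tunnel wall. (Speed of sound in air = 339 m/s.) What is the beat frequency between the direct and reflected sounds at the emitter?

87 Hz

163 km/h = 45.28 m/s.
The tunnel wall receives the sound from a moving source: f₁ = f₀ · v/(v + v_e) = 369 × 339/384.28 ≈ 325.5 Hz.
On the return leg the train is a moving observer: f₂ = f₁ · (v − v_e)/v = 325.5 × 293.72/339 ≈ 282.0 Hz.
Equivalently f₂ = f₀ · (v − v_e)/(v + v_e).
Beat against the emitted tone: |f₂ − f₀| = 2v_e·f₀/(v + v_e) = 2 × 45.28 × 369/384.28 ≈ 87 Hz.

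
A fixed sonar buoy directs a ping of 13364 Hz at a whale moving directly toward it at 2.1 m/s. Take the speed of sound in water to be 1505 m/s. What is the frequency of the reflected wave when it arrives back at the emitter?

The whale first receives the wave as a moving observer: f₁ = f₀ · (v + u)/v = 13364 × (1505 + 2.1)/1505 ≈ 13383 Hz.
On reflection it acts as a source moving toward the stationary detector: f₂ = f₁ · v/(v − u) = 13383 × 1505/1502.9 ≈ 13401 Hz.

13401 Hz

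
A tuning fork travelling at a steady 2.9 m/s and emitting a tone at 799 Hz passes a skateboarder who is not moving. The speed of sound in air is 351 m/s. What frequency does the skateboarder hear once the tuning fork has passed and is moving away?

Receding: f₂ = f · v/(v + v_s) = 799 × 351/353.9 ≈ 792 Hz.

792 Hz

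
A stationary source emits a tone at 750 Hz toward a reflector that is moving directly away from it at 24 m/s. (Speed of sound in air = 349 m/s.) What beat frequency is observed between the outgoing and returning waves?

97 Hz

At the reflector (a moving observer), f₁ = f₀ · (v − u)/v = 750 × 325/349 ≈ 698.4 Hz.
On reflection it acts as a source moving away from the stationary detector: f₂ = f₁ · v/(v + u) = 698.4 × 349/373 ≈ 653.5 Hz.
Beat frequency: |f₂ − f₀| = 2u·f₀/(v + u) = 2 × 24 × 750/373 ≈ 97 Hz.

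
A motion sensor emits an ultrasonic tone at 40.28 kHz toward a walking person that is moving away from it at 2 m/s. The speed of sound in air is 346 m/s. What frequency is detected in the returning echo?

39.8 kHz

The walking person first receives the wave as a moving observer: f₁ = f₀ · (v − u)/v = 40.28 × (346 − 2)/346 ≈ 40.0 kHz.
On reflection it acts as a source moving away from the stationary detector: f₂ = f₁ · v/(v + u) = 40.0 × 346/348 ≈ 39.8 kHz.
Equivalently f₂ = f₀ · (v − u)/(v + u).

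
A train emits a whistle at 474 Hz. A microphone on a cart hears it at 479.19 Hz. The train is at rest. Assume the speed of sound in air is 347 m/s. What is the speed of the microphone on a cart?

f' > f, so the microphone on a cart is approaching.
f' = f · (v + v_o)/v ⇒ v_o = v · |f'/f − 1|.
v_o = 347 × |479.19/474 − 1| = 347 × 0.01095 ≈ 3.8 m/s.

3.8 m/s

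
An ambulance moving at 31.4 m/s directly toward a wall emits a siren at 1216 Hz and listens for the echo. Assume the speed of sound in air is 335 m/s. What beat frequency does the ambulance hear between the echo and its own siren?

The wall receives the sound from a moving source: f₁ = f₀ · v/(v − v_e) = 1216 × 335/303.6 ≈ 1342 Hz.
On the return leg the ambulance is a moving observer: f₂ = f₁ · (v + v_e)/v = 1342 × 366.4/335 ≈ 1468 Hz.
Beat against the emitted tone: |f₂ − f₀| = 2v_e·f₀/(v − v_e) = 2 × 31.4 × 1216/303.6 ≈ 252 Hz.

252 Hz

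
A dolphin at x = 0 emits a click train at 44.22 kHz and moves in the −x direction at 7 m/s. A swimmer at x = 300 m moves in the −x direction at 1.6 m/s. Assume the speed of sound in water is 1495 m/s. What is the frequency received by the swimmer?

44.1 kHz

The observer lies on the +x side, so the source is heading away from the observer and the observer is heading toward the source.
General Doppler shift: f' = f · (v + v_o)/(v + v_s).
f' = 44.22 × (1495 + 1.6)/(1495 + 7) = 44.22 × 1496.6/1502 ≈ 44.1 kHz.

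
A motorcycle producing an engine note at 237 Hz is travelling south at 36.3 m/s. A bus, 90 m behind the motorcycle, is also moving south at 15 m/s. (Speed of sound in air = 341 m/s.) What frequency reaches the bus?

The bus is behind, so the motorcycle is moving away from it while the bus is moving toward the motorcycle.
With source receding and observer approaching, f' = f · (v + v_o)/(v + v_s).
f' = 237 × (341 + 15)/(341 + 36.3) = 237 × 356/377.3 ≈ 224 Hz.

224 Hz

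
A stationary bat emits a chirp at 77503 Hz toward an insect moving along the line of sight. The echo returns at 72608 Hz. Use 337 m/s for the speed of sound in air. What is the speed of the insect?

11.0 m/s

Double Doppler shift off a moving reflector: f₂ = f₀ · (v + u)/(v − u) (u > 0 toward emitter).
Rearranging, u = v · (f₂ − f₀)/(f₂ + f₀) = 337 × -4895/150111 ≈ -11.0 m/s.
So the insect is moving at 11.0 m/s away from the emitter.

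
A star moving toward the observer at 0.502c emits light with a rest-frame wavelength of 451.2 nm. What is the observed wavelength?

259.8 nm

Relativistic Doppler for wavelength: λ' = λ₀ · √((1 − β)/(1 + β)).
λ' = 451.2 × √(0.4980/1.5020) = 451.2 × 0.57581 ≈ 259.8 nm.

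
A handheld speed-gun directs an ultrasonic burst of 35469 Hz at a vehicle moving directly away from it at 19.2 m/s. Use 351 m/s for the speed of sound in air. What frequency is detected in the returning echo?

The vehicle first receives the wave as a moving observer: f₁ = f₀ · (v − u)/v = 35469 × (351 − 19.2)/351 ≈ 33529 Hz.
On reflection it acts as a source moving away from the stationary detector: f₂ = f₁ · v/(v + u) = 33529 × 351/370.2 ≈ 31790 Hz.
Equivalently f₂ = f₀ · (v − u)/(v + u).

31790 Hz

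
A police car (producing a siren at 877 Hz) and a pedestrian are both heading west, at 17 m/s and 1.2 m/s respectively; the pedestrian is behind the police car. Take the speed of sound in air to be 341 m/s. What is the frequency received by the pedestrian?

838 Hz

The pedestrian is behind, so the police car is moving away from it while the pedestrian is moving toward the police car.
General Doppler shift: f' = f · (v + v_o)/(v + v_s).
f' = 877 × (341 + 1.2)/(341 + 17) = 877 × 342.2/358 ≈ 838 Hz.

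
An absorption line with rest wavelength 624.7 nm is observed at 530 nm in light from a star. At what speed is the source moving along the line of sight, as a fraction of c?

0.163c

λ'/λ₀ = 0.8484 < 1 (blueshift), so the source is approaching.
λ'/λ₀ = √((1 − β)/(1 + β)) for an approaching source ⇒ β = (1 − r²)/(1 + r²) with r = λ'/λ₀.
β = (1 − 0.7198)/(1 + 0.7198) ≈ 0.163.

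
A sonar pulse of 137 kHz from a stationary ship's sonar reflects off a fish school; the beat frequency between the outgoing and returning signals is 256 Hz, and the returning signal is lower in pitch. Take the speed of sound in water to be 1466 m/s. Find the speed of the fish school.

1.37 m/s

Double Doppler shift off a moving reflector: f₂ = f₀ · (v + u)/(v − u) (u > 0 toward emitter).
Returning signal is lower, so f₂ = f₀ − Δf = 137000 − 256 = 136744 Hz.
Rearranging, u = v · (f₂ − f₀)/(f₂ + f₀) = 1466 × -256/273744 ≈ -1.37 m/s.
So the fish school is moving at 1.37 m/s away from the emitter.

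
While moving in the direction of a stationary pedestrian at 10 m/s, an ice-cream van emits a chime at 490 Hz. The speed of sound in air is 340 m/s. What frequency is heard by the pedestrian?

Moving source, stationary observer: f' = f · v/(v − v_s) since the source is approaching.
f' = 490 × 340/(340 − 10) = 490 × 340/330 ≈ 505 Hz.

505 Hz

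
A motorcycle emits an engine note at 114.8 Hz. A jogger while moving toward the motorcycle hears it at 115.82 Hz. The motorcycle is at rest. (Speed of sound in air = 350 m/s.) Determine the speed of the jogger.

3.1 m/s

f' = f · (v + v_o)/v ⇒ v_o = v · |f'/f − 1|.
v_o = 350 × |115.82/114.8 − 1| = 350 × 0.008885 ≈ 3.1 m/s.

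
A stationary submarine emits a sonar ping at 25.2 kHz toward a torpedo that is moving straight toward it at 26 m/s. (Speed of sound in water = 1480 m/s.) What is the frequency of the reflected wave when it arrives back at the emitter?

26.1 kHz

The torpedo first receives the wave as a moving observer: f₁ = f₀ · (v + u)/v = 25.2 × (1480 + 26)/1480 ≈ 25.6 kHz.
On reflection it acts as a source moving toward the stationary detector: f₂ = f₁ · v/(v − u) = 25.6 × 1480/1454 ≈ 26.1 kHz.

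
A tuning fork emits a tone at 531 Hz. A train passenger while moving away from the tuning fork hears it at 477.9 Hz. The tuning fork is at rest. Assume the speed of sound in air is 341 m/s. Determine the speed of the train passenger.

34 m/s

f' = f · (v − v_o)/v ⇒ v_o = v · |f'/f − 1|.
v_o = 341 × |477.9/531 − 1| = 341 × 0.1 ≈ 34 m/s.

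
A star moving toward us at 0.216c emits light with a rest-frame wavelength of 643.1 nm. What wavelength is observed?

Relativistic Doppler for wavelength: λ' = λ₀ · √((1 − β)/(1 + β)).
λ' = 643.1 × √(0.7840/1.2160) = 643.1 × 0.80296 ≈ 516.4 nm.

516.4 nm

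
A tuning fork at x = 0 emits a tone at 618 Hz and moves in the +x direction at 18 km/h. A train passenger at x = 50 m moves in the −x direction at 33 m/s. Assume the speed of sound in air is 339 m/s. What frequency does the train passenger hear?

688 Hz

18 km/h = 5 m/s.
The observer lies on the +x side, so the source is heading toward the observer and the observer is heading toward the source.
Both move, so f' = f · (v + v_o)/(v − v_s).
f' = 618 × (339 + 33)/(339 − 5) = 618 × 372/334 ≈ 688 Hz.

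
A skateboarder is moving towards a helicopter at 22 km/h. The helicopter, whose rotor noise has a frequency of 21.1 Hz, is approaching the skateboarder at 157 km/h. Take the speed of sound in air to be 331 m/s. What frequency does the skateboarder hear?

157 km/h = 43.61 m/s; 22 km/h = 6.111 m/s.
With source approaching and observer approaching, f' = f · (v + v_o)/(v − v_s).
f' = 21.1 × (331 + 6.111)/(331 − 43.61) = 21.1 × 337.11/287.39 ≈ 24.8 Hz.

24.8 Hz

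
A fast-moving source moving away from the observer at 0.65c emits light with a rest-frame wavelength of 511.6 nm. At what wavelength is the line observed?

Relativistic Doppler for wavelength: λ' = λ₀ · √((1 + β)/(1 − β)).
λ' = 511.6 × √(1.6500/0.3500) = 511.6 × 2.17124 ≈ 1110.8 nm.

1110.8 nm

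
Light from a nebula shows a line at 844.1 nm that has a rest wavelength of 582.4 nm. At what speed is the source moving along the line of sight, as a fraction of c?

0.355

λ'/λ₀ = 1.4493 > 1 (redshift), so the source is receding.
λ'/λ₀ = √((1 + β)/(1 − β)) for a receding source ⇒ β = (r² − 1)/(r² + 1) with r = λ'/λ₀.
β = (2.1006 − 1)/(2.1006 + 1) ≈ 0.355.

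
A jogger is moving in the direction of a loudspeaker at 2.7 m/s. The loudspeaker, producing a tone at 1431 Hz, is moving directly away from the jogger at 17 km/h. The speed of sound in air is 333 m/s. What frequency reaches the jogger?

17 km/h = 4.722 m/s.
With source receding and observer approaching, f' = f · (v + v_o)/(v + v_s).
f' = 1431 × (333 + 2.7)/(333 + 4.722) = 1431 × 335.7/337.72 ≈ 1422 Hz.

1422 Hz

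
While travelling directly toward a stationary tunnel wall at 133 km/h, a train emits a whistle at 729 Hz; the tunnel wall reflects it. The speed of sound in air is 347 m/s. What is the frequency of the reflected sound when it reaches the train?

903 Hz

133 km/h = 36.94 m/s.
The tunnel wall receives the sound from a moving source: f₁ = f₀ · v/(v − v_e) = 729 × 347/310.06 ≈ 816 Hz.
On the return leg the train is a moving observer: f₂ = f₁ · (v + v_e)/v = 816 × 383.94/347 ≈ 903 Hz.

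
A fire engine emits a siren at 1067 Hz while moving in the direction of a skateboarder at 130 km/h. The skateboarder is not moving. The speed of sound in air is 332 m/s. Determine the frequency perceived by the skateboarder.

130 km/h = 36.11 m/s.
With the source moving toward a stationary observer, f' = f · v/(v − v_s).
f' = 1067 × 332/(332 − 36.11) = 1067 × 332/295.9 ≈ 1197 Hz.

1197 Hz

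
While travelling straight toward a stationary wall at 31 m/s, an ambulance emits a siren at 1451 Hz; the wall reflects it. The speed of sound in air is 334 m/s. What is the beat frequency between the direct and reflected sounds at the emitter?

297 Hz

The wall receives the sound from a moving source: f₁ = f₀ · v/(v − v_e) = 1451 × 334/303 ≈ 1599 Hz.
On the return leg the ambulance is a moving observer: f₂ = f₁ · (v + v_e)/v = 1599 × 365/334 ≈ 1748 Hz.
Equivalently f₂ = f₀ · (v + v_e)/(v − v_e).
Beat against the emitted tone: |f₂ − f₀| = 2v_e·f₀/(v − v_e) = 2 × 31 × 1451/303 ≈ 297 Hz.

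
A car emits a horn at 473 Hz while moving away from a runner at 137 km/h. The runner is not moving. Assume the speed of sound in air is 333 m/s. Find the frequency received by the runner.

424 Hz

137 km/h = 38.06 m/s.
With the source moving away from a stationary observer, f' = f · v/(v + v_s).
f' = 473 × 333/(333 + 38.06) = 473 × 333/371.1 ≈ 424 Hz.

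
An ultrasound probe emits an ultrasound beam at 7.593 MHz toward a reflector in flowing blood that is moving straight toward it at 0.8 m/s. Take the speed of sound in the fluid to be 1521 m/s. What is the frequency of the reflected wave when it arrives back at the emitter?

7.601 MHz

At the reflector in flowing blood (a moving observer), f₁ = f₀ · (v + u)/v = 7.593 × 1521.8/1521 ≈ 7.597 MHz.
On reflection it acts as a source moving toward the stationary detector: f₂ = f₁ · v/(v − u) = 7.597 × 1521/1520.2 ≈ 7.601 MHz.
Equivalently f₂ = f₀ · (v + u)/(v − u).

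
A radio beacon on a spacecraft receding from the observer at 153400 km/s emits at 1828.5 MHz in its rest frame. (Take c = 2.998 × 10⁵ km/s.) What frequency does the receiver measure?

1039.3 MHz

β = v/c = 153400/299800 = 0.5117.
Relativistic Doppler for frequency: f' = f₀ · √((1 − β)/(1 + β)).
f' = 1828.5 × √(0.4883/1.5117) = 1828.5 × 0.56836 ≈ 1039.3 MHz.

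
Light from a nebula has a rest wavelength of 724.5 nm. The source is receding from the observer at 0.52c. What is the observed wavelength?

Relativistic Doppler for wavelength: λ' = λ₀ · √((1 + β)/(1 − β)).
λ' = 724.5 × √(1.5200/0.4800) = 724.5 × 1.77951 ≈ 1289.3 nm.

1289.3 nm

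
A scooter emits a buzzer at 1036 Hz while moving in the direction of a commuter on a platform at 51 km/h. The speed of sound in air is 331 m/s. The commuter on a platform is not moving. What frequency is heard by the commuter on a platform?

1082 Hz

51 km/h = 14.17 m/s.
Only the source moves, toward the listener, so f' = f · v/(v − v_s).
f' = 1036 × 331/(331 − 14.17) = 1036 × 331/316.8 ≈ 1082 Hz.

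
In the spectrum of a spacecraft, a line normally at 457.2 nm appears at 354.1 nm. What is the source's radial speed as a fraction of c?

0.250

λ'/λ₀ = 0.7745 < 1 (blueshift), so the source is approaching.
λ'/λ₀ = √((1 − β)/(1 + β)) for an approaching source ⇒ β = (1 − r²)/(1 + r²) with r = λ'/λ₀.
β = (1 − 0.5998)/(1 + 0.5998) ≈ 0.250.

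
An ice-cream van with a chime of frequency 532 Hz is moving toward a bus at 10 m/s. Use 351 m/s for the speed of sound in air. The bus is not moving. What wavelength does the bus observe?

64.1 cm

With the source moving toward a stationary observer, f' = f · v/(v − v_s).
f' = 532 × 351/(351 − 10) ≈ 548 Hz.
λ' = v/f' = 351/547.601 ≈ 64.1 cm.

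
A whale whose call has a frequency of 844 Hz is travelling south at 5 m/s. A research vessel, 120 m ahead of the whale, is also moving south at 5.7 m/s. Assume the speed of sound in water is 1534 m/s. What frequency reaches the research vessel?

The research vessel is ahead, so the whale is moving toward it while the research vessel is moving away from the whale.
Both move, so f' = f · (v − v_o)/(v − v_s).
f' = 844 × (1534 − 5.7)/(1534 − 5) = 844 × 1528.3/1529 ≈ 844 Hz.

844 Hz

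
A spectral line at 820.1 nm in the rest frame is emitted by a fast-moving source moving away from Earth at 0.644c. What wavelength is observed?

Relativistic Doppler for wavelength: λ' = λ₀ · √((1 + β)/(1 − β)).
λ' = 820.1 × √(1.6440/0.3560) = 820.1 × 2.14895 ≈ 1762.4 nm.

1762.4 nm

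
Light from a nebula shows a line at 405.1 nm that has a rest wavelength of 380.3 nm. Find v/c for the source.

0.063c

λ'/λ₀ = 1.0652 > 1 (redshift), so the source is receding.
λ'/λ₀ = √((1 + β)/(1 − β)) for a receding source ⇒ β = (r² − 1)/(r² + 1) with r = λ'/λ₀.
β = (1.1347 − 1)/(1.1347 + 1) ≈ 0.063.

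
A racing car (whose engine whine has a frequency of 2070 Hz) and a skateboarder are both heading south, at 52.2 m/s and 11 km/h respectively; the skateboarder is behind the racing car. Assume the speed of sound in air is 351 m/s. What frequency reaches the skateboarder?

1818 Hz

11 km/h = 3.056 m/s.
The skateboarder is behind, so the racing car is moving away from it while the skateboarder is moving toward the racing car.
General Doppler shift: f' = f · (v + v_o)/(v + v_s).
f' = 2070 × (351 + 3.056)/(351 + 52.2) = 2070 × 354.06/403.2 ≈ 1818 Hz.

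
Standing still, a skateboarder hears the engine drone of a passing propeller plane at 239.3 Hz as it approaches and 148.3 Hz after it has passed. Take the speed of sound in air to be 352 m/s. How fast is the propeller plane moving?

f₁/f₂ = (v + v_s)/(v − v_s), so v_s = v · (f₁ − f₂)/(f₁ + f₂).
v_s = 352 × (239.3 − 148.3)/(239.3 + 148.3) = 352 × 91.0/387.6 ≈ 83 m/s.

83 m/s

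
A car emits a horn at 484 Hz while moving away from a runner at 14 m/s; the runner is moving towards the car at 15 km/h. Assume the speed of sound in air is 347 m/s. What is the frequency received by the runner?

471 Hz

15 km/h = 4.167 m/s.
General Doppler shift: f' = f · (v + v_o)/(v + v_s).
f' = 484 × (347 + 4.167)/(347 + 14) = 484 × 351.17/361 ≈ 471 Hz.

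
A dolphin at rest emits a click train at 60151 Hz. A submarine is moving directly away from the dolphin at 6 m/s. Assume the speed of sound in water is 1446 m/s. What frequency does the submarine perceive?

Moving observer, stationary source: f' = f · (v − v_o)/v.
f' = 60151 × (1446 − 6)/1446 = 60151 × 1440/1446 ≈ 59901 Hz.

59901 Hz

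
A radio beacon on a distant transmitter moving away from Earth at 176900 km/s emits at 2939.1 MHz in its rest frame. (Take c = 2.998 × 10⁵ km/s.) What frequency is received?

β = v/c = 176900/299800 = 0.5901.
Relativistic Doppler for frequency: f' = f₀ · √((1 − β)/(1 + β)).
f' = 2939.1 × √(0.4099/1.5901) = 2939.1 × 0.50775 ≈ 1492.3 MHz.

1492.3 MHz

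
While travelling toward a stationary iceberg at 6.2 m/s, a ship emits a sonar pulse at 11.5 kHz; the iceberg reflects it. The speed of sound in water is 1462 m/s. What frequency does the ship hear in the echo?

The iceberg receives the sound from a moving source: f₁ = f₀ · v/(v − v_e) = 11.5 × 1462/1455.8 ≈ 11.55 kHz.
On the return leg the ship is a moving observer: f₂ = f₁ · (v + v_e)/v = 11.55 × 1468.2/1462 ≈ 11.60 kHz.
Equivalently f₂ = f₀ · (v + v_e)/(v − v_e).

11.60 kHz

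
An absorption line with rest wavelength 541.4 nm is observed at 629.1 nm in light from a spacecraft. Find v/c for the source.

0.149

λ'/λ₀ = 1.1620 > 1 (redshift), so the source is receding.
λ'/λ₀ = √((1 + β)/(1 − β)) for a receding source ⇒ β = (r² − 1)/(r² + 1) with r = λ'/λ₀.
β = (1.3502 − 1)/(1.3502 + 1) ≈ 0.149.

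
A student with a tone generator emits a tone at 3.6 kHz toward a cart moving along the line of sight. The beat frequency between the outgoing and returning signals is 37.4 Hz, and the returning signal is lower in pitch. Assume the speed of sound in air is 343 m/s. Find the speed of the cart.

1.79 m/s

Double Doppler shift off a moving reflector: f₂ = f₀ · (v + u)/(v − u) (u > 0 toward emitter).
Returning signal is lower, so f₂ = f₀ − Δf = 3600 − 37.4 = 3562.6 Hz.
Rearranging, u = v · (f₂ − f₀)/(f₂ + f₀) = 343 × -37.4/7162.6 ≈ -1.79 m/s.
So the cart is moving at 1.79 m/s away from the emitter.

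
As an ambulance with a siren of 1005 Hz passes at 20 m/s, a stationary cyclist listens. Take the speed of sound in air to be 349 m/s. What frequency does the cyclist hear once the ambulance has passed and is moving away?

Receding: f₂ = f · v/(v + v_s) = 1005 × 349/369 ≈ 951 Hz.

951 Hz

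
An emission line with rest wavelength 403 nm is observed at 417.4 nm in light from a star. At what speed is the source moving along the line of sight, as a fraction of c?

0.035c

λ'/λ₀ = 1.0357 > 1 (redshift), so the source is receding.
λ'/λ₀ = √((1 + β)/(1 − β)) for a receding source ⇒ β = (r² − 1)/(r² + 1) with r = λ'/λ₀.
β = (1.0727 − 1)/(1.0727 + 1) ≈ 0.035.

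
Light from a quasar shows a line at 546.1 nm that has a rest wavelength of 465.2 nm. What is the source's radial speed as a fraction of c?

0.159c

λ'/λ₀ = 1.1739 > 1 (redshift), so the source is receding.
λ'/λ₀ = √((1 + β)/(1 − β)) for a receding source ⇒ β = (r² − 1)/(r² + 1) with r = λ'/λ₀.
β = (1.3780 − 1)/(1.3780 + 1) ≈ 0.159.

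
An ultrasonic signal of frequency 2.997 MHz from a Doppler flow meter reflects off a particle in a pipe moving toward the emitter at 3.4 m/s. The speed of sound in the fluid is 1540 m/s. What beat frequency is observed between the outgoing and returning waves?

At the particle in a pipe (a moving observer), f₁ = f₀ · (v + u)/v = 2.997 × 1543.4/1540 ≈ 3.00362 MHz.
On reflection it acts as a source moving toward the stationary detector: f₂ = f₁ · v/(v − u) = 3.00362 × 1540/1536.6 ≈ 3.01026 MHz.
Equivalently f₂ = f₀ · (v + u)/(v − u).
Beat frequency (with f₀ = 2997000 Hz): |f₂ − f₀| = 2u·f₀/(v − u) = 2 × 3.4 × 2997000/1536.6 ≈ 13263 Hz.

13263 Hz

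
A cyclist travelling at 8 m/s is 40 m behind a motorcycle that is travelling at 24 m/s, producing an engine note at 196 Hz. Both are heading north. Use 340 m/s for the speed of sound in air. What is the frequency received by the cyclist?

The cyclist is behind, so the motorcycle is moving away from it while the cyclist is moving toward the motorcycle.
General Doppler shift: f' = f · (v + v_o)/(v + v_s).
f' = 196 × (340 + 8)/(340 + 24) = 196 × 348/364 ≈ 187 Hz.

187 Hz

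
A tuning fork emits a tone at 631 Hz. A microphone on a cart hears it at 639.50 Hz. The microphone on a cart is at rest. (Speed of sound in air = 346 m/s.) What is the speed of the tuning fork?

4.6 m/s

f' > f, so the tuning fork is approaching.
f' = f · v/(v − v_s) ⇒ v_s = v · |1 − f/f'|.
v_s = 346 × |1 − 631/639.50| = 346 × 0.01329 ≈ 4.6 m/s.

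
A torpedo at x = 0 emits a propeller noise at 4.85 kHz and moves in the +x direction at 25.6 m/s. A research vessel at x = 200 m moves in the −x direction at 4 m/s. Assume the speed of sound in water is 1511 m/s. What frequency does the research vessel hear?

4.95 kHz

The observer lies on the +x side, so the source is heading toward the observer and the observer is heading toward the source.
With source approaching and observer approaching, f' = f · (v + v_o)/(v − v_s).
f' = 4.85 × (1511 + 4)/(1511 − 25.6) = 4.85 × 1515/1485.4 ≈ 4.95 kHz.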